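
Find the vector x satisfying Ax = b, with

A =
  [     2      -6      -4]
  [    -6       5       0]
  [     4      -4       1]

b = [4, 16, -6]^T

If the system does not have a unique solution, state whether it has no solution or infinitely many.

x_1 = -6, x_2 = -4, x_3 = 2

Row-reduce the augmented matrix:
R1 ← R1 / (2).
R2 ← R2 + 6·R1.
R3 ← R3 − 4·R1.
R2 ← R2 / (-13).
R1 ← R1 + 3·R2.
R3 ← R3 − 8·R2.
R3 ← R3 / (21/13).
R1 ← R1 − 10/13·R3.
R2 ← R2 − 12/13·R3.
Reading off the reduced rows gives x_1 = -6, x_2 = -4, x_3 = 2.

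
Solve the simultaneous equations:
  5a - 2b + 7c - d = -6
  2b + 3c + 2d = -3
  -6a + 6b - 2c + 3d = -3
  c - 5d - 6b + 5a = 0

infinitely many solutions

Row-reduce:
R1 ← R1 / (5).
R3 ← R3 + 6·R1.
R4 ← R4 − 5·R1.
R2 ← R2 / (2).
R1 ← R1 + 2/5·R2.
R3 ← R3 − 18/5·R2.
R4 ← R4 + 4·R2.
R1 ← R1 − 2·R3.
R2 ← R2 − 3/2·R3.
Rank is 3 with 4 unknowns, leaving d free.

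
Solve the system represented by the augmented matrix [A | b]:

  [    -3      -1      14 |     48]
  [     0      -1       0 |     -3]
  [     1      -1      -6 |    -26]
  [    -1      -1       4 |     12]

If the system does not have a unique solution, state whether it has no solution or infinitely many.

Row-reduce:
R1 ← R1 / (-3).
R3 ← R3 − 1·R1.
R4 ← R4 + 1·R1.
R2 ← R2 / (-1).
R1 ← R1 − 1/3·R2.
R3 ← R3 + 4/3·R2.
R4 ← R4 + 2/3·R2.
R3 ← R3 / (-4/3).
R1 ← R1 + 14/3·R3.
R4 ← R4 + 2/3·R3.
Row 4 reduces to 0 = 1, a contradiction. The system is inconsistent.

no solution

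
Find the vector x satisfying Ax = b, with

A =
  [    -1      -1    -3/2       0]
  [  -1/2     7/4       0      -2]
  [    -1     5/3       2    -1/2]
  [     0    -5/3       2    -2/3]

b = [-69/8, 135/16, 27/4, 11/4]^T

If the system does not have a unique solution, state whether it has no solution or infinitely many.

x_1 = 3, x_2 = 9/4, x_3 = 9/4, x_4 = -3

Row-reduce the augmented matrix:
R1 ← R1 / (-1).
R2 ← R2 + 1/2·R1.
R3 ← R3 + 1·R1.
R2 ← R2 / (9/4).
R1 ← R1 − 1·R2.
R3 ← R3 − 8/3·R2.
R4 ← R4 + 5/3·R2.
R3 ← R3 / (47/18).
R1 ← R1 − 7/6·R3.
R2 ← R2 − 1/3·R3.
R4 ← R4 − 23/9·R3.
R4 ← R4 / (-187/47).
R1 ← R1 − 5/94·R4.
R2 ← R2 + 53/47·R4.
R3 ← R3 − 101/141·R4.
Reading off the reduced rows gives x_1 = 3, x_2 = 9/4, x_3 = 9/4, x_4 = -3.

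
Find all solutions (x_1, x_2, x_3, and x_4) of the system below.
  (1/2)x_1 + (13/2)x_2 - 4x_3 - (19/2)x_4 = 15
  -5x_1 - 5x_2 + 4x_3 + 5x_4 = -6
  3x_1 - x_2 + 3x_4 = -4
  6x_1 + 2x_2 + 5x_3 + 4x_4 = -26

Row-reduce:
R1 ← R1 / (1/2).
R2 ← R2 + 5·R1.
R3 ← R3 − 3·R1.
R4 ← R4 − 6·R1.
R2 ← R2 / (60).
R1 ← R1 − 13·R2.
R3 ← R3 + 40·R2.
R4 ← R4 + 76·R2.
Swap R3 and R4.
R3 ← R3 / (37/5).
R1 ← R1 + 1/5·R3.
R2 ← R2 + 3/5·R3.
Row 4 reduces to 0 = 2, a contradiction. The system is inconsistent.

no solution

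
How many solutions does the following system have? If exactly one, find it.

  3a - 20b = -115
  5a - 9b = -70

a = -5, b = 5

Row-reduce the augmented matrix:
R1 ← R1 / (3).
R2 ← R2 − 5·R1.
R2 ← R2 / (73/3).
R1 ← R1 + 20/3·R2.
Reading off the reduced rows gives a = -5, b = 5.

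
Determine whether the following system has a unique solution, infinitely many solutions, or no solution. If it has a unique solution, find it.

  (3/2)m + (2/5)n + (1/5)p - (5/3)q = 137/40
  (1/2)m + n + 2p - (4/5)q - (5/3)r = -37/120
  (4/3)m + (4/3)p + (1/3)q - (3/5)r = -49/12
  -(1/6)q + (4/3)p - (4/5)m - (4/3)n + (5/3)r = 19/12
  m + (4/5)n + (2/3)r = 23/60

m = -5/4, n = 1, p = -1/2, q = -3, r = 5/4

Row-reduce the augmented matrix:
R1 ← R1 / (3/2).
R2 ← R2 − 1/2·R1.
R3 ← R3 − 4/3·R1.
R4 ← R4 + 4/5·R1.
R5 ← R5 − 1·R1.
R2 ← R2 / (13/15).
R1 ← R1 − 4/15·R2.
R3 ← R3 + 16/45·R2.
R4 ← R4 + 28/25·R2.
R5 ← R5 − 8/15·R2.
R3 ← R3 / (76/39).
R1 ← R1 + 6/13·R3.
R2 ← R2 − 29/13·R3.
R4 ← R4 − 256/65·R3.
R5 ← R5 + 86/65·R3.
R4 ← R4 / (-41353/8550).
R1 ← R1 + 359/570·R4.
R2 ← R2 + 853/380·R4.
R3 ← R3 − 1003/1140·R4.
R5 ← R5 − 6913/2850·R4.
R5 ← R5 / (895883/477150).
R1 ← R1 + 1253/19086·R5.
R2 ← R2 + 273229/190860·R5.
R3 ← R3 + 52567/190860·R5.
R4 ← R4 + 1386/3181·R5.
Reading off the reduced rows gives m = -5/4, n = 1, p = -1/2, q = -3, r = 5/4.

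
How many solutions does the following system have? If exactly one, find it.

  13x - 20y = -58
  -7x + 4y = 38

x = -6, y = -1

Row-reduce the augmented matrix:
R1 ← R1 / (13).
R2 ← R2 + 7·R1.
R2 ← R2 / (-88/13).
R1 ← R1 + 20/13·R2.
Reading off the reduced rows gives x = -6, y = -1.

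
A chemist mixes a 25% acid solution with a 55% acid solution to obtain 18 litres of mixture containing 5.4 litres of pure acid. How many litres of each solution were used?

litres of solution A: 15, litres of solution B: 3

Let a = litres of solution A, b = litres of solution B.
  a + b = 18
  (1/4)a + (11/20)b = 27/5
From equation 1: a = 18 − b.
Substitute into equation 2 and solve: b = 3.
Then a = 15.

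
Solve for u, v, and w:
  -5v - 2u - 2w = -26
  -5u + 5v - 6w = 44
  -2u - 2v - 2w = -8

Row-reduce the augmented matrix:
R1 ← R1 / (-2).
R2 ← R2 + 5·R1.
R3 ← R3 + 2·R1.
R2 ← R2 / (35/2).
R1 ← R1 − 5/2·R2.
R3 ← R3 − 3·R2.
R3 ← R3 / (6/35).
R1 ← R1 − 8/7·R3.
R2 ← R2 + 2/35·R3.
Reading off the reduced rows gives u = 2, v = 6, w = -4.

u = 2, v = 6, w = -4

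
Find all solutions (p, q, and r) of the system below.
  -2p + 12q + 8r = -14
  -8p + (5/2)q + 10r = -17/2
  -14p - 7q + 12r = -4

Row-reduce:
R1 ← R1 / (-2).
R2 ← R2 + 8·R1.
R3 ← R3 + 14·R1.
R2 ← R2 / (-91/2).
R1 ← R1 + 6·R2.
R3 ← R3 + 91·R2.
Row 3 reduces to 0 = -1, a contradiction. The system is inconsistent.

no solution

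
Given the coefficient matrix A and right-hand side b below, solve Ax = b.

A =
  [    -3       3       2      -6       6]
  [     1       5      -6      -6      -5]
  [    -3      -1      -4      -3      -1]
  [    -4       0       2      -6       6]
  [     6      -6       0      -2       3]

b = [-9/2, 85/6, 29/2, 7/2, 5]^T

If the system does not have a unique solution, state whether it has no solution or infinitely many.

x_1 = -1, x_2 = -7/3, x_3 = 1/4, x_4 = -5/2, x_5 = -8/3

Row-reduce the augmented matrix:
R1 ← R1 / (-3).
R2 ← R2 − 1·R1.
R3 ← R3 + 3·R1.
R4 ← R4 + 4·R1.
R5 ← R5 − 6·R1.
R2 ← R2 / (6).
R1 ← R1 + 1·R2.
R3 ← R3 + 4·R2.
R4 ← R4 + 4·R2.
R3 ← R3 / (-86/9).
R1 ← R1 + 14/9·R3.
R2 ← R2 + 8/9·R3.
R4 ← R4 + 38/9·R3.
R5 ← R5 − 4·R3.
R4 ← R4 / (-99/43).
R1 ← R1 − 45/43·R4.
R2 ← R2 + 48/43·R4.
R3 ← R3 − 21/86·R4.
R5 ← R5 + 644/43·R4.
R5 ← R5 / (1127/99).
R1 ← R1 + 23/22·R5.
R2 ← R2 − 23/66·R5.
R3 ← R3 − 31/33·R5.
R4 ← R4 − 1/99·R5.
Reading off the reduced rows gives x_1 = -1, x_2 = -7/3, x_3 = 1/4, x_4 = -5/2, x_5 = -8/3.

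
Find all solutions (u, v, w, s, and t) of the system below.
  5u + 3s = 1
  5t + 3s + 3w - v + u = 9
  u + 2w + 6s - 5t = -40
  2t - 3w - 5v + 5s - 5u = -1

Row-reduce:
R1 ← R1 / (5).
R2 ← R2 − 1·R1.
R3 ← R3 − 1·R1.
R4 ← R4 + 5·R1.
R2 ← R2 / (-1).
R4 ← R4 + 5·R2.
R3 ← R3 / (2).
R2 ← R2 + 3·R3.
R4 ← R4 + 18·R3.
R4 ← R4 / (223/5).
R1 ← R1 − 3/5·R4.
R2 ← R2 − 57/10·R4.
R3 ← R3 − 27/10·R4.
Rank is 4 with 5 unknowns, leaving t free.

infinitely many solutions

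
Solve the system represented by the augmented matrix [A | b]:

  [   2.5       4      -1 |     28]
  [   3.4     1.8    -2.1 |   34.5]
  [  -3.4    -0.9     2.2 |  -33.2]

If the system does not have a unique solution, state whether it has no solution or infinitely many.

Row-reduce the augmented matrix:
R1 ← R1 / (5/2).
R2 ← R2 − 17/5·R1.
R3 ← R3 + 17/5·R1.
R2 ← R2 / (-91/25).
R1 ← R1 − 8/5·R2.
R3 ← R3 − 227/50·R2.
R3 ← R3 / (-151/1820).
R1 ← R1 + 66/91·R3.
R2 ← R2 − 37/182·R3.
Reading off the reduced rows gives x_1 = 6, x_2 = 2, x_3 = -5.

x_1 = 6, x_2 = 2, x_3 = -5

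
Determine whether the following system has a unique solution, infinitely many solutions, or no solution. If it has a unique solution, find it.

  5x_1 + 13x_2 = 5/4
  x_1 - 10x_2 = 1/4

Row-reduce the augmented matrix:
R1 ← R1 / (5).
R2 ← R2 − 1·R1.
R2 ← R2 / (-63/5).
R1 ← R1 − 13/5·R2.
Reading off the reduced rows gives x_1 = 1/4, x_2 = 0.

x_1 = 1/4, x_2 = 0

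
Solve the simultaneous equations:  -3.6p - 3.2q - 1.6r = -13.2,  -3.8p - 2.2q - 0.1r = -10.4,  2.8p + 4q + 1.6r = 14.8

p = 1, q = 3, r = 0

Row-reduce the augmented matrix:
R1 ← R1 / (-18/5).
R2 ← R2 + 19/5·R1.
R3 ← R3 − 14/5·R1.
R2 ← R2 / (53/45).
R1 ← R1 − 8/9·R2.
R3 ← R3 − 68/45·R2.
R3 ← R3 / (-446/265).
R1 ← R1 + 40/53·R3.
R2 ← R2 − 143/106·R3.
Reading off the reduced rows gives p = 1, q = 3, r = 0.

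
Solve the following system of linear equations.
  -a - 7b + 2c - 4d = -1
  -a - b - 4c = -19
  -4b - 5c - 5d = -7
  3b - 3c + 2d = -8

no solution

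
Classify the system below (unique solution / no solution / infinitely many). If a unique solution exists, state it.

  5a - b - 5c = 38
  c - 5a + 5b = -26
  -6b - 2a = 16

Row-reduce the augmented matrix:
R1 ← R1 / (5).
R2 ← R2 + 5·R1.
R3 ← R3 + 2·R1.
R2 ← R2 / (4).
R1 ← R1 + 1/5·R2.
R3 ← R3 + 32/5·R2.
R3 ← R3 / (-42/5).
R1 ← R1 + 6/5·R3.
R2 ← R2 + 1·R3.
Reading off the reduced rows gives a = 1, b = -3, c = -6.

a = 1, b = -3, c = -6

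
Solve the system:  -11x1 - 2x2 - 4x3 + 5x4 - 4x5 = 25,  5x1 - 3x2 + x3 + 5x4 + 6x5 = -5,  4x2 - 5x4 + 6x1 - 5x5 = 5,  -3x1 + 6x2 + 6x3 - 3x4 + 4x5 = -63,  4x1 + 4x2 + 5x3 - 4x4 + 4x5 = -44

Row-reduce:
R1 ← R1 / (-11).
R2 ← R2 − 5·R1.
R3 ← R3 − 6·R1.
R4 ← R4 + 3·R1.
R5 ← R5 − 4·R1.
R2 ← R2 / (-43/11).
R1 ← R1 − 2/11·R2.
R3 ← R3 − 32/11·R2.
R4 ← R4 − 72/11·R2.
R5 ← R5 − 36/11·R2.
R3 ← R3 / (-120/43).
R1 ← R1 − 14/43·R3.
R2 ← R2 − 9/43·R3.
R4 ← R4 − 246/43·R3.
R5 ← R5 − 123/43·R3.
R4 ← R4 / (57/4).
R1 ← R1 − 1/4·R4.
R2 ← R2 + 13/8·R4.
R3 ← R3 + 9/8·R4.
R5 ← R5 − 57/8·R4.
Rank is 4 with 5 unknowns, leaving x5 free.

infinitely many solutions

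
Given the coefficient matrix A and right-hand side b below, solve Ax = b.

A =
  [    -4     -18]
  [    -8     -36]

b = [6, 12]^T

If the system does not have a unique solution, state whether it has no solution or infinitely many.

infinitely many solutions

Row-reduce:
R1 ← R1 / (-4).
R2 ← R2 + 8·R1.
Rank is 1 with 2 unknowns, leaving x_2 free.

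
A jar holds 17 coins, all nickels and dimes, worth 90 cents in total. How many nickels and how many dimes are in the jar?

nickels: 16, dimes: 1

Let n = nickels, d = dimes.
  d + n = 17
  5n + 10d = 90
From equation 1: n = 17 − d.
Substitute into equation 2 and solve: d = 1.
Then n = 16.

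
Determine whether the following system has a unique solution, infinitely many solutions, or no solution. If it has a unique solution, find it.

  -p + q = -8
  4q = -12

From equation 1: q = -8 + p.
Substitute into equation 2 and solve: p = 5.
Then q = -3.

p = 5, q = -3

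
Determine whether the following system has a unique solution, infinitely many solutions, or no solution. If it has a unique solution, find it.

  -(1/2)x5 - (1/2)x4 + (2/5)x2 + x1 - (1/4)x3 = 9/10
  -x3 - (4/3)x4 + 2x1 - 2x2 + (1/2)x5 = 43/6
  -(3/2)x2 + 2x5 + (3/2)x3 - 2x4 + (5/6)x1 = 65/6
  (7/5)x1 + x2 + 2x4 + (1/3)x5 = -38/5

Row-reduce:
R2 ← R2 − 2·R1.
R3 ← R3 − 5/6·R1.
R4 ← R4 − 7/5·R1.
R2 ← R2 / (-14/5).
R1 ← R1 − 2/5·R2.
R3 ← R3 + 11/6·R2.
R4 ← R4 − 11/25·R2.
R3 ← R3 / (57/28).
R1 ← R1 + 9/28·R3.
R2 ← R2 − 5/28·R3.
R4 ← R4 − 19/70·R3.
R4 ← R4 / (382/135).
R1 ← R1 + 29/38·R4.
R2 ← R2 − 245/1026·R4.
R3 ← R3 + 344/513·R4.
Rank is 4 with 5 unknowns, leaving x5 free.

infinitely many solutions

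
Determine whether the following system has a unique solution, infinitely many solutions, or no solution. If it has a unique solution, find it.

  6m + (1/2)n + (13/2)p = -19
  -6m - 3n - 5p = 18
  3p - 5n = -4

Row-reduce:
R1 ← R1 / (6).
R2 ← R2 + 6·R1.
R2 ← R2 / (-5/2).
R1 ← R1 − 1/12·R2.
R3 ← R3 + 5·R2.
Row 3 reduces to 0 = -2, a contradiction. The system is inconsistent.

no solution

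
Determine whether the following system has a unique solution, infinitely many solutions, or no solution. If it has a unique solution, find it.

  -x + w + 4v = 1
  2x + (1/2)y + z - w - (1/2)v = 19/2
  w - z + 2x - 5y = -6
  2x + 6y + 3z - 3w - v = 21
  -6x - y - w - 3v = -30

no solution

Row-reduce:
R1 ← R1 / (-1).
R2 ← R2 − 2·R1.
R3 ← R3 − 2·R1.
R4 ← R4 − 2·R1.
R5 ← R5 + 6·R1.
R2 ← R2 / (1/2).
R3 ← R3 + 5·R2.
R4 ← R4 − 6·R2.
R5 ← R5 + 1·R2.
R3 ← R3 / (9).
R2 ← R2 − 2·R3.
R4 ← R4 + 9·R3.
R5 ← R5 − 2·R3.
Swap R4 and R5.
R4 ← R4 / (-71/9).
R1 ← R1 + 1·R4.
R2 ← R2 + 8/9·R4.
R3 ← R3 − 13/9·R4.
Row 5 reduces to 0 = -4, a contradiction. The system is inconsistent.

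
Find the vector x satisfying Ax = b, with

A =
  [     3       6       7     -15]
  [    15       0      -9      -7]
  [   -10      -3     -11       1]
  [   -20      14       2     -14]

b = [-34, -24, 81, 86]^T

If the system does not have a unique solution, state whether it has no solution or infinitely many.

Row-reduce the augmented matrix:
R1 ← R1 / (3).
R2 ← R2 − 15·R1.
R3 ← R3 + 10·R1.
R4 ← R4 + 20·R1.
R2 ← R2 / (-30).
R1 ← R1 − 2·R2.
R3 ← R3 − 17·R2.
R4 ← R4 − 54·R2.
R3 ← R3 / (-63/5).
R1 ← R1 + 3/5·R3.
R2 ← R2 − 22/15·R3.
R4 ← R4 + 458/15·R3.
R4 ← R4 / (19144/567).
R1 ← R1 − 2/63·R4.
R2 ← R2 + 1976/567·R4.
R3 ← R3 − 157/189·R4.
Reading off the reduced rows gives x_1 = -4, x_2 = 1, x_3 = -4, x_4 = 0.

x_1 = -4, x_2 = 1, x_3 = -4, x_4 = 0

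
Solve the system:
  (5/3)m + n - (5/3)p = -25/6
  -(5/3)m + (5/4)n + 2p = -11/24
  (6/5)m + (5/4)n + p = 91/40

m = 2, n = -5/2, p = 3

Row-reduce the augmented matrix:
R1 ← R1 / (5/3).
R2 ← R2 + 5/3·R1.
R3 ← R3 − 6/5·R1.
R2 ← R2 / (9/4).
R1 ← R1 − 3/5·R2.
R3 ← R3 − 53/100·R2.
R3 ← R3 / (1432/675).
R1 ← R1 + 49/45·R3.
R2 ← R2 − 4/27·R3.
Reading off the reduced rows gives m = 2, n = -5/2, p = 3.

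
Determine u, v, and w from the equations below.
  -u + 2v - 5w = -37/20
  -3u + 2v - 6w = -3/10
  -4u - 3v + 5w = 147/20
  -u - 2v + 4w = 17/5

u = -7/5, v = 3/2, w = 5/4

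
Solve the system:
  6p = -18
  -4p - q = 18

Row-reduce the augmented matrix:
R1 ← R1 / (6).
R2 ← R2 + 4·R1.
R2 ← R2 / (-1).
Reading off the reduced rows gives p = -3, q = -6.

p = -3, q = -6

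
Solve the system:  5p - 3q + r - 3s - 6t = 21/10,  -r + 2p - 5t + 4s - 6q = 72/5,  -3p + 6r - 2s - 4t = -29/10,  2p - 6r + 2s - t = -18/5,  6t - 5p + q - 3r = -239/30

p = 3/2, q = -5/3, r = 8/5, s = 2, t = 1

Row-reduce the augmented matrix:
R1 ← R1 / (5).
R2 ← R2 − 2·R1.
R3 ← R3 + 3·R1.
R4 ← R4 − 2·R1.
R5 ← R5 + 5·R1.
R2 ← R2 / (-24/5).
R1 ← R1 + 3/5·R2.
R3 ← R3 + 9/5·R2.
R4 ← R4 − 6/5·R2.
R5 ← R5 + 2·R2.
R3 ← R3 / (57/8).
R1 ← R1 − 3/8·R3.
R2 ← R2 − 7/24·R3.
R4 ← R4 + 27/4·R3.
R5 ← R5 + 17/12·R3.
R4 ← R4 / (-18/19).
R1 ← R1 + 18/19·R4.
R2 ← R2 + 145/171·R4.
R3 ← R3 + 46/57·R4.
R5 ← R5 + 1079/171·R4.
R5 ← R5 / (1975/54).
R1 ← R1 − 5·R5.
R2 ← R2 − 311/54·R5.
R3 ← R3 − 34/9·R5.
R4 ← R4 − 35/6·R5.
Reading off the reduced rows gives p = 3/2, q = -5/3, r = 8/5, s = 2, t = 1.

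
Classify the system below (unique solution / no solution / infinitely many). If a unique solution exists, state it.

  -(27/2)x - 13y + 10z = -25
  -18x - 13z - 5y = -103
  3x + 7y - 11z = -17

no solution

Row-reduce:
R1 ← R1 / (-27/2).
R2 ← R2 + 18·R1.
R3 ← R3 − 3·R1.
R2 ← R2 / (37/3).
R1 ← R1 − 26/27·R2.
R3 ← R3 − 37/9·R2.
Row 3 reduces to 0 = 2/3, a contradiction. The system is inconsistent.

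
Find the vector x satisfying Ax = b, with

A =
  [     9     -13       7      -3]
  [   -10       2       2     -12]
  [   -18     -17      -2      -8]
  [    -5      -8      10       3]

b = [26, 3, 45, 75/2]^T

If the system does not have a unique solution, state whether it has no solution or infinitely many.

Row-reduce the augmented matrix:
R1 ← R1 / (9).
R2 ← R2 + 10·R1.
R3 ← R3 + 18·R1.
R4 ← R4 + 5·R1.
R2 ← R2 / (-112/9).
R1 ← R1 + 13/9·R2.
R3 ← R3 + 43·R2.
R4 ← R4 + 137/9·R2.
R3 ← R3 / (-305/14).
R1 ← R1 + 5/14·R3.
R2 ← R2 + 11/14·R3.
R4 ← R4 − 27/14·R3.
R4 ← R4 / (28719/1220).
R1 ← R1 − 197/244·R4.
R2 ← R2 + 53/305·R4.
R3 ← R3 + 2183/1220·R4.
Reading off the reduced rows gives x_1 = -1, x_2 = -2, x_3 = 3/2, x_4 = 1/2.

x_1 = -1, x_2 = -2, x_3 = 3/2, x_4 = 1/2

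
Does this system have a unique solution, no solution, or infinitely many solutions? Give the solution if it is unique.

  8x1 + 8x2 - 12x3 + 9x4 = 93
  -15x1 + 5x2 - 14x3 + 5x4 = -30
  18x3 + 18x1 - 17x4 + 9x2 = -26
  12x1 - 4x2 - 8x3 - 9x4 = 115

x1 = 6, x2 = -3, x3 = -5, x4 = 1

Row-reduce the augmented matrix:
R1 ← R1 / (8).
R2 ← R2 + 15·R1.
R3 ← R3 − 18·R1.
R4 ← R4 − 12·R1.
R2 ← R2 / (20).
R1 ← R1 − 1·R2.
R3 ← R3 + 9·R2.
R4 ← R4 + 16·R2.
R3 ← R3 / (1143/40).
R1 ← R1 − 13/40·R3.
R2 ← R2 + 73/40·R3.
R4 ← R4 + 96/5·R3.
R4 ← R4 / (-8921/381).
R1 ← R1 − 392/1143·R4.
R2 ← R2 + 1501/2286·R4.
R3 ← R3 + 4385/4572·R4.
Reading off the reduced rows gives x1 = 6, x2 = -3, x3 = -5, x4 = 1.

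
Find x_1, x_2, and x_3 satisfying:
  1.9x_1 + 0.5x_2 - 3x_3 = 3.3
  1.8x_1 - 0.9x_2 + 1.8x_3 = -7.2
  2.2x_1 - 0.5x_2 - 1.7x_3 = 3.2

Row-reduce the augmented matrix:
R1 ← R1 / (19/10).
R2 ← R2 − 9/5·R1.
R3 ← R3 − 11/5·R1.
R2 ← R2 / (-261/190).
R1 ← R1 − 5/19·R2.
R3 ← R3 + 41/38·R2.
R3 ← R3 / (-543/290).
R1 ← R1 + 20/29·R3.
R2 ← R2 + 98/29·R3.
Reading off the reduced rows gives x_1 = -3, x_2 = -6, x_3 = -4.

x_1 = -3, x_2 = -6, x_3 = -4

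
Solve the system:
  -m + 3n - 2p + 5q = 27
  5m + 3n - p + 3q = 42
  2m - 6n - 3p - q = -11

infinitely many solutions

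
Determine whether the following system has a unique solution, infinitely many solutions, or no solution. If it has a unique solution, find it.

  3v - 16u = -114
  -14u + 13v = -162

u = 6, v = -6

Row-reduce the augmented matrix:
R1 ← R1 / (-16).
R2 ← R2 + 14·R1.
R2 ← R2 / (83/8).
R1 ← R1 + 3/16·R2.
Reading off the reduced rows gives u = 6, v = -6.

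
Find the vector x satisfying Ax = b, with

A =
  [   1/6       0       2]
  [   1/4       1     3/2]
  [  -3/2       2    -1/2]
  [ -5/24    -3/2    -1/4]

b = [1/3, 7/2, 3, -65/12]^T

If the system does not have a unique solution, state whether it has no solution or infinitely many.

no solution

Row-reduce:
R1 ← R1 / (1/6).
R2 ← R2 − 1/4·R1.
R3 ← R3 + 3/2·R1.
R4 ← R4 + 5/24·R1.
R3 ← R3 − 2·R2.
R4 ← R4 + 3/2·R2.
R3 ← R3 / (41/2).
R1 ← R1 − 12·R3.
R2 ← R2 + 3/2·R3.
Row 4 reduces to 0 = -1/2, a contradiction. The system is inconsistent.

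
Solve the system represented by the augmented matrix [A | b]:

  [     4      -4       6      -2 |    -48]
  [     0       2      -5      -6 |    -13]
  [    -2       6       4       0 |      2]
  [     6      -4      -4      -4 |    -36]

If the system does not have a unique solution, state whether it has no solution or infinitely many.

Row-reduce the augmented matrix:
R1 ← R1 / (4).
R3 ← R3 + 2·R1.
R4 ← R4 − 6·R1.
R2 ← R2 / (2).
R1 ← R1 + 1·R2.
R3 ← R3 − 4·R2.
R4 ← R4 − 2·R2.
R3 ← R3 / (17).
R1 ← R1 + 1·R3.
R2 ← R2 + 5/2·R3.
R4 ← R4 + 8·R3.
R4 ← R4 / (173/17).
R1 ← R1 + 97/34·R4.
R2 ← R2 + 47/34·R4.
R3 ← R3 − 11/17·R4.
Reading off the reduced rows gives x_1 = -4, x_2 = 1, x_3 = -3, x_4 = 5.

x_1 = -4, x_2 = 1, x_3 = -3, x_4 = 5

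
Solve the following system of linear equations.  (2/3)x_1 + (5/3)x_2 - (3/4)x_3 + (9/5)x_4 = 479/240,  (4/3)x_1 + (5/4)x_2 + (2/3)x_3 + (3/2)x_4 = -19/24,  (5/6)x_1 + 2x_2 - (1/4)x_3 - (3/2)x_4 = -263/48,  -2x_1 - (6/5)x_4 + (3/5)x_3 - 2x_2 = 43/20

x_1 = -2, x_2 = -1/2, x_3 = -3/4, x_4 = 2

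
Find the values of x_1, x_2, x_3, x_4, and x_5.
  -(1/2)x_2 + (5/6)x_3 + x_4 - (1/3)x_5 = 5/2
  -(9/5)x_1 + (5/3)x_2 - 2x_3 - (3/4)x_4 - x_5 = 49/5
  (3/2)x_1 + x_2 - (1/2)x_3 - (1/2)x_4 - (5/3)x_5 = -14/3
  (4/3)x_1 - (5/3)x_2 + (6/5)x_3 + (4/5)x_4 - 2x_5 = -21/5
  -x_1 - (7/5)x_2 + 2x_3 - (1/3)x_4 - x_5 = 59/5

x_1 = -6, x_2 = 3, x_3 = 4, x_4 = 0, x_5 = -2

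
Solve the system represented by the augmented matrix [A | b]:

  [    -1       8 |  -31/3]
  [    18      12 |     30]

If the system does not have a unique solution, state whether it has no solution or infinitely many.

x_1 = 7/3, x_2 = -1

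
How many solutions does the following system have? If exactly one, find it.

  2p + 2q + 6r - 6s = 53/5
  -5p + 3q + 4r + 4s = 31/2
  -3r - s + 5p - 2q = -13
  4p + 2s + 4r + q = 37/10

p = -6/5, q = 1/2, r = 2, s = 0

Row-reduce the augmented matrix:
R1 ← R1 / (2).
R2 ← R2 + 5·R1.
R3 ← R3 − 5·R1.
R4 ← R4 − 4·R1.
R2 ← R2 / (8).
R1 ← R1 − 1·R2.
R3 ← R3 + 7·R2.
R4 ← R4 + 3·R2.
R3 ← R3 / (-11/8).
R1 ← R1 − 5/8·R3.
R2 ← R2 − 19/8·R3.
R4 ← R4 + 7/8·R3.
R4 ← R4 / (78/11).
R1 ← R1 − 4/11·R4.
R2 ← R2 − 68/11·R4.
R3 ← R3 + 35/11·R4.
Reading off the reduced rows gives p = -6/5, q = 1/2, r = 2, s = 0.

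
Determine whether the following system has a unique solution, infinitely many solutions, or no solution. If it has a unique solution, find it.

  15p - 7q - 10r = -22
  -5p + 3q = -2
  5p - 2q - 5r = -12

infinitely many solutions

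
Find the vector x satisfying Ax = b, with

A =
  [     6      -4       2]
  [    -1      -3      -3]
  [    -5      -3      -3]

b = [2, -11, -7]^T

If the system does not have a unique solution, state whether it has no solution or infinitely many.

x_1 = -1, x_2 = 0, x_3 = 4

Row-reduce the augmented matrix:
R1 ← R1 / (6).
R2 ← R2 + 1·R1.
R3 ← R3 + 5·R1.
R2 ← R2 / (-11/3).
R1 ← R1 + 2/3·R2.
R3 ← R3 + 19/3·R2.
R3 ← R3 / (36/11).
R1 ← R1 − 9/11·R3.
R2 ← R2 − 8/11·R3.
Reading off the reduced rows gives x_1 = -1, x_2 = 0, x_3 = 4.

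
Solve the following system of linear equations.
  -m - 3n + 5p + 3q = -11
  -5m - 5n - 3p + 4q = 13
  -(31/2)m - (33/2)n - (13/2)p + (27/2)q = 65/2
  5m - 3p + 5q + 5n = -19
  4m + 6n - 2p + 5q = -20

no solution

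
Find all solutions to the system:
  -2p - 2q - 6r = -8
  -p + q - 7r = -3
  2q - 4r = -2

no solution

Row-reduce:
R1 ← R1 / (-2).
R2 ← R2 + 1·R1.
R2 ← R2 / (2).
R1 ← R1 − 1·R2.
R3 ← R3 − 2·R2.
Row 3 reduces to 0 = -3, a contradiction. The system is inconsistent.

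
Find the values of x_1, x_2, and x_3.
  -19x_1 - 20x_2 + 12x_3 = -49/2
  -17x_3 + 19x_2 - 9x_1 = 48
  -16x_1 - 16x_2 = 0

Row-reduce the augmented matrix:
R1 ← R1 / (-19).
R2 ← R2 + 9·R1.
R3 ← R3 + 16·R1.
R2 ← R2 / (541/19).
R1 ← R1 − 20/19·R2.
R3 ← R3 − 16/19·R2.
R3 ← R3 / (-5104/541).
R1 ← R1 − 112/541·R3.
R2 ← R2 + 431/541·R3.
Reading off the reduced rows gives x_1 = -1/2, x_2 = 1/2, x_3 = -2.

x_1 = -1/2, x_2 = 1/2, x_3 = -2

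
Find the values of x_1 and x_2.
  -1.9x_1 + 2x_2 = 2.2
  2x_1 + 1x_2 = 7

Row-reduce the augmented matrix:
R1 ← R1 / (-19/10).
R2 ← R2 − 2·R1.
R2 ← R2 / (59/19).
R1 ← R1 + 20/19·R2.
Reading off the reduced rows gives x_1 = 2, x_2 = 3.

x_1 = 2, x_2 = 3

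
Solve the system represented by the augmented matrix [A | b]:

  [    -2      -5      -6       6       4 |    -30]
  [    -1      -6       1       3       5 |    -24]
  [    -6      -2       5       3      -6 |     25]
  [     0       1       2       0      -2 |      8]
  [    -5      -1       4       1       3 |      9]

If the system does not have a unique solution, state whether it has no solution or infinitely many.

Row-reduce the augmented matrix:
R1 ← R1 / (-2).
R2 ← R2 + 1·R1.
R3 ← R3 + 6·R1.
R5 ← R5 + 5·R1.
R2 ← R2 / (-7/2).
R1 ← R1 − 5/2·R2.
R3 ← R3 − 13·R2.
R4 ← R4 − 1·R2.
R5 ← R5 − 23/2·R2.
R3 ← R3 / (265/7).
R1 ← R1 − 41/7·R3.
R2 ← R2 + 8/7·R3.
R4 ← R4 − 22/7·R3.
R5 ← R5 − 225/7·R3.
R4 ← R4 / (66/53).
R1 ← R1 + 36/53·R4.
R2 ← R2 + 24/53·R4.
R3 ← R3 + 21/53·R4.
R5 ← R5 + 67/53·R4.
R5 ← R5 / (1336/165).
R1 ← R1 − 49/55·R5.
R2 ← R2 + 14/11·R5.
R3 ← R3 + 4/11·R5.
R4 ← R4 + 76/165·R5.
Reading off the reduced rows gives x_1 = -3, x_2 = 2, x_3 = 1, x_4 = -2, x_5 = -2.

x_1 = -3, x_2 = 2, x_3 = 1, x_4 = -2, x_5 = -2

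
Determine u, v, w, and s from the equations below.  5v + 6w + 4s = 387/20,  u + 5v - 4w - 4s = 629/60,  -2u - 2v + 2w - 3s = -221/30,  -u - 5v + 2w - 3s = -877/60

Row-reduce the augmented matrix:
Swap R1 and R2.
R3 ← R3 + 2·R1.
R4 ← R4 + 1·R1.
R2 ← R2 / (5).
R1 ← R1 − 5·R2.
R3 ← R3 − 8·R2.
R3 ← R3 / (-78/5).
R1 ← R1 + 10·R3.
R2 ← R2 − 6/5·R3.
R4 ← R4 + 2·R3.
R4 ← R4 / (-62/13).
R1 ← R1 − 41/13·R4.
R2 ← R2 + 7/13·R4.
R3 ← R3 − 29/26·R4.
Reading off the reduced rows gives u = 1, v = 11/4, w = 2/3, s = 2/5.

u = 1, v = 11/4, w = 2/3, s = 2/5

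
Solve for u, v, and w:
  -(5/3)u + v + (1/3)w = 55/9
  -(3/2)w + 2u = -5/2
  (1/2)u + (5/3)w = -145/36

Row-reduce the augmented matrix:
R1 ← R1 / (-5/3).
R2 ← R2 − 2·R1.
R3 ← R3 − 1/2·R1.
R2 ← R2 / (6/5).
R1 ← R1 + 3/5·R2.
R3 ← R3 − 3/10·R2.
R3 ← R3 / (49/24).
R1 ← R1 + 3/4·R3.
R2 ← R2 + 11/12·R3.
Reading off the reduced rows gives u = -5/2, v = 5/2, w = -5/3.

u = -5/2, v = 5/2, w = -5/3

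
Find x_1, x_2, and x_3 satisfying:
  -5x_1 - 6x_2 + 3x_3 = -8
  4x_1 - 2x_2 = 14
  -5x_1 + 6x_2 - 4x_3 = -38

x_1 = 4, x_2 = 1, x_3 = 6

Row-reduce the augmented matrix:
R1 ← R1 / (-5).
R2 ← R2 − 4·R1.
R3 ← R3 + 5·R1.
R2 ← R2 / (-34/5).
R1 ← R1 − 6/5·R2.
R3 ← R3 − 12·R2.
R3 ← R3 / (-47/17).
R1 ← R1 + 3/17·R3.
R2 ← R2 + 6/17·R3.
Reading off the reduced rows gives x_1 = 4, x_2 = 1, x_3 = 6.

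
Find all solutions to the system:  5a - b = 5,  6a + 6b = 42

a = 2, b = 5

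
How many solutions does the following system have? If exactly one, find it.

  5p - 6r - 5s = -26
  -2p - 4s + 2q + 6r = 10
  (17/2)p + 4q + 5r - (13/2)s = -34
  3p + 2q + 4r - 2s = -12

no solution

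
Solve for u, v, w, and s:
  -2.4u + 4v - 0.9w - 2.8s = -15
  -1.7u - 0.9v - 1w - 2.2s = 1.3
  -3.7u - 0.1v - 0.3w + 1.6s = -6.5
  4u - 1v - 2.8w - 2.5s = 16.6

Row-reduce the augmented matrix:
R1 ← R1 / (-12/5).
R2 ← R2 + 17/10·R1.
R3 ← R3 + 37/10·R1.
R4 ← R4 − 4·R1.
R2 ← R2 / (-56/15).
R1 ← R1 + 5/3·R2.
R3 ← R3 + 94/15·R2.
R4 ← R4 − 17/3·R2.
R3 ← R3 / (3799/2240).
R1 ← R1 − 481/896·R3.
R2 ← R2 − 87/896·R3.
R4 ← R4 + 21729/4480·R3.
R4 ← R4 / (198787/18995).
R1 ← R1 + 5505/7598·R4.
R2 ← R2 + 79/262·R4.
R3 ← R3 − 14068/3799·R4.
Reading off the reduced rows gives u = 2, v = -3, w = -2, s = 0.

u = 2, v = -3, w = -2, s = 0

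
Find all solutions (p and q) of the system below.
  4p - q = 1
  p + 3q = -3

p = 0, q = -1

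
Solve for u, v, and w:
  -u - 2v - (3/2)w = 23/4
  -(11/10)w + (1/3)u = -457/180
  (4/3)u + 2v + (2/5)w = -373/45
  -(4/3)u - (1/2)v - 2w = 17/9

u = -8/3, v = -8/3, w = 3/2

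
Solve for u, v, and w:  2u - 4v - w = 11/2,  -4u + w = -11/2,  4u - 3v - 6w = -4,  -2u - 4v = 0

u = 2, v = -1, w = 5/2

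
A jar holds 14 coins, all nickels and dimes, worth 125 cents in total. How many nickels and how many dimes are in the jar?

nickels: 3, dimes: 11

Let n = nickels, d = dimes.
  n + d = 14
  5n + 10d = 125
From equation 1: n = 14 − d.
Substitute into equation 2 and solve: d = 11.
Then n = 3.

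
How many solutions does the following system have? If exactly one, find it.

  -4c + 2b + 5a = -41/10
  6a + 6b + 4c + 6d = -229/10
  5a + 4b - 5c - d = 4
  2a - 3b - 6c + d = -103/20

a = -3, b = 9/4, c = -8/5, d = -2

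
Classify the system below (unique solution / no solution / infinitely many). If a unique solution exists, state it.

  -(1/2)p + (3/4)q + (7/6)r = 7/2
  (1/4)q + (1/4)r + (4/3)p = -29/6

infinitely many solutions

Row-reduce:
R1 ← R1 / (-1/2).
R2 ← R2 − 4/3·R1.
R2 ← R2 / (9/4).
R1 ← R1 + 3/2·R2.
Rank is 2 with 3 unknowns, leaving r free.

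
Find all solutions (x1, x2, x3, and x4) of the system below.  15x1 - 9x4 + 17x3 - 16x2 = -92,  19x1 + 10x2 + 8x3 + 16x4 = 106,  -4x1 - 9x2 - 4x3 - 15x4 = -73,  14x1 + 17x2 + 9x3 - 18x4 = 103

Row-reduce the augmented matrix:
R1 ← R1 / (15).
R2 ← R2 − 19·R1.
R3 ← R3 + 4·R1.
R4 ← R4 − 14·R1.
R2 ← R2 / (454/15).
R1 ← R1 + 16/15·R2.
R3 ← R3 + 199/15·R2.
R4 ← R4 − 479/15·R2.
R3 ← R3 / (-2451/454).
R1 ← R1 − 149/227·R3.
R2 ← R2 + 203/454·R3.
R4 ← R4 − 3365/454·R3.
R4 ← R4 / (-112522/2451).
R1 ← R1 + 710/2451·R4.
R2 ← R2 − 3313/2451·R4.
R3 ← R3 − 2447/2451·R4.
Reading off the reduced rows gives x1 = 2, x2 = 6, x3 = -1, x4 = 1.

x1 = 2, x2 = 6, x3 = -1, x4 = 1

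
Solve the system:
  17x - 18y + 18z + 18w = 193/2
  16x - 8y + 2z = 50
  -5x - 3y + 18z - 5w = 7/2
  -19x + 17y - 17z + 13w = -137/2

x = 5/2, y = -1, z = 1, w = 1

Row-reduce the augmented matrix:
R1 ← R1 / (17).
R2 ← R2 − 16·R1.
R3 ← R3 + 5·R1.
R4 ← R4 + 19·R1.
R2 ← R2 / (152/17).
R1 ← R1 + 18/17·R2.
R3 ← R3 + 141/17·R2.
R4 ← R4 + 53/17·R2.
R3 ← R3 / (717/76).
R1 ← R1 + 27/38·R3.
R2 ← R2 + 127/76·R3.
R4 ← R4 + 159/76·R3.
R4 ← R4 / (5686/239).
R1 ← R1 + 504/239·R4.
R2 ← R2 + 3317/717·R4.
R3 ← R3 + 1172/717·R4.
Reading off the reduced rows gives x = 5/2, y = -1, z = 1, w = 1.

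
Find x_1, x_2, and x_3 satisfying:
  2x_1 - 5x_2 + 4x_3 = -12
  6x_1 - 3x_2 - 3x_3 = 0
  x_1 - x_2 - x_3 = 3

x_1 = -3, x_2 = -2, x_3 = -4

Row-reduce the augmented matrix:
R1 ← R1 / (2).
R2 ← R2 − 6·R1.
R3 ← R3 − 1·R1.
R2 ← R2 / (12).
R1 ← R1 + 5/2·R2.
R3 ← R3 − 3/2·R2.
R3 ← R3 / (-9/8).
R1 ← R1 + 9/8·R3.
R2 ← R2 + 5/4·R3.
Reading off the reduced rows gives x_1 = -3, x_2 = -2, x_3 = -4.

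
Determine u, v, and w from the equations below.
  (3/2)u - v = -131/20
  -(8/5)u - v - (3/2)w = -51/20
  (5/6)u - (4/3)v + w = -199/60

Row-reduce the augmented matrix:
R1 ← R1 / (3/2).
R2 ← R2 + 8/5·R1.
R3 ← R3 − 5/6·R1.
R2 ← R2 / (-31/15).
R1 ← R1 + 2/3·R2.
R3 ← R3 + 7/9·R2.
R3 ← R3 / (97/62).
R1 ← R1 − 15/31·R3.
R2 ← R2 − 45/62·R3.
Reading off the reduced rows gives u = -5/2, v = 14/5, w = 5/2.

u = -5/2, v = 14/5, w = 5/2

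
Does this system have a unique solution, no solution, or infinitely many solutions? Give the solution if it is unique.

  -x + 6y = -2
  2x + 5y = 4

Row-reduce the augmented matrix:
R1 ← R1 / (-1).
R2 ← R2 − 2·R1.
R2 ← R2 / (17).
R1 ← R1 + 6·R2.
Reading off the reduced rows gives x = 2, y = 0.

x = 2, y = 0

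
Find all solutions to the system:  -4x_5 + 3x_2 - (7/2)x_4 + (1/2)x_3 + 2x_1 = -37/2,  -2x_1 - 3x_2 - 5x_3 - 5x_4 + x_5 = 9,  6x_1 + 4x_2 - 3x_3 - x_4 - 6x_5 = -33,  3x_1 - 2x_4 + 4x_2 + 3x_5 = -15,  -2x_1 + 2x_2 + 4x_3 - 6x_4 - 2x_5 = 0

no solution

Row-reduce:
R1 ← R1 / (2).
R2 ← R2 + 2·R1.
R3 ← R3 − 6·R1.
R4 ← R4 − 3·R1.
R5 ← R5 + 2·R1.
Swap R2 and R3.
R2 ← R2 / (-5).
R1 ← R1 − 3/2·R2.
R4 ← R4 + 1/2·R2.
R5 ← R5 − 5·R2.
R3 ← R3 / (-9/2).
R1 ← R1 + 11/10·R3.
R2 ← R2 − 9/10·R3.
R4 ← R4 + 3/10·R3.
R4 ← R4 / (43/15).
R1 ← R1 − 143/45·R4.
R2 ← R2 + 18/5·R4.
R3 ← R3 − 17/9·R4.
Row 5 reduces to 0 = 4, a contradiction. The system is inconsistent.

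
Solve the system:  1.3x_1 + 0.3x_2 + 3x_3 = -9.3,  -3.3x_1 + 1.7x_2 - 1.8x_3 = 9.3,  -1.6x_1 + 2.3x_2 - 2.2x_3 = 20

x_1 = 3, x_2 = 6, x_3 = -5

Row-reduce the augmented matrix:
R1 ← R1 / (13/10).
R2 ← R2 + 33/10·R1.
R3 ← R3 + 8/5·R1.
R2 ← R2 / (32/13).
R1 ← R1 − 3/13·R2.
R3 ← R3 − 347/130·R2.
R3 ← R3 / (-3851/800).
R1 ← R1 − 141/80·R3.
R2 ← R2 − 189/80·R3.
Reading off the reduced rows gives x_1 = 3, x_2 = 6, x_3 = -5.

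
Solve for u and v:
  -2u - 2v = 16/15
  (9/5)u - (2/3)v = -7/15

Row-reduce the augmented matrix:
R1 ← R1 / (-2).
R2 ← R2 − 9/5·R1.
R2 ← R2 / (-37/15).
R1 ← R1 − 1·R2.
Reading off the reduced rows gives u = -1/3, v = -1/5.

u = -1/3, v = -1/5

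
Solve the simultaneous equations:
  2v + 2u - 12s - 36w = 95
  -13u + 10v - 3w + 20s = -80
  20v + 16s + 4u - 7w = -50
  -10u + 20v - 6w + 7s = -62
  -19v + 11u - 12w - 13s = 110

no solution

Row-reduce:
R1 ← R1 / (2).
R2 ← R2 + 13·R1.
R3 ← R3 − 4·R1.
R4 ← R4 + 10·R1.
R5 ← R5 − 11·R1.
R2 ← R2 / (23).
R1 ← R1 − 1·R2.
R3 ← R3 − 16·R2.
R4 ← R4 − 30·R2.
R5 ← R5 + 30·R2.
R3 ← R3 / (5287/23).
R1 ← R1 + 177/23·R3.
R2 ← R2 + 237/23·R3.
R4 ← R4 − 2832/23·R3.
R5 ← R5 + 2832/23·R3.
R4 ← R4 / (-107783/5287).
R1 ← R1 + 4168/5287·R4.
R2 ← R2 − 5710/5287·R4.
R3 ← R3 − 1848/5287·R4.
R5 ← R5 − 107783/5287·R4.
Row 5 reduces to 0 = 1/2, a contradiction. The system is inconsistent.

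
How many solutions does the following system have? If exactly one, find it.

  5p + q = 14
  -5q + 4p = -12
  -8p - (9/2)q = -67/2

no solution

Row-reduce:
R1 ← R1 / (5).
R2 ← R2 − 4·R1.
R3 ← R3 + 8·R1.
R2 ← R2 / (-29/5).
R1 ← R1 − 1/5·R2.
R3 ← R3 + 29/10·R2.
Row 3 reduces to 0 = 1/2, a contradiction. The system is inconsistent.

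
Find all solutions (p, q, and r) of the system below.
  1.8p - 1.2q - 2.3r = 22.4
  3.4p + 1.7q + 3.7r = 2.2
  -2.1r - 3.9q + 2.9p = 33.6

p = 6, q = -2, r = -4

Row-reduce the augmented matrix:
R1 ← R1 / (9/5).
R2 ← R2 − 17/5·R1.
R3 ← R3 − 29/10·R1.
R2 ← R2 / (119/30).
R1 ← R1 + 2/3·R2.
R3 ← R3 + 59/30·R2.
R3 ← R3 / (39941/7140).
R1 ← R1 − 53/714·R3.
R2 ← R2 − 724/357·R3.
Reading off the reduced rows gives p = 6, q = -2, r = -4.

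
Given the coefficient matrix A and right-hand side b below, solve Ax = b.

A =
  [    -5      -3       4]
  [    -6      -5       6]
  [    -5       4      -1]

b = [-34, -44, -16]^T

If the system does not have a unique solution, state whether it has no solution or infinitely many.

x_1 = 6, x_2 = 4, x_3 = 2

Row-reduce the augmented matrix:
R1 ← R1 / (-5).
R2 ← R2 + 6·R1.
R3 ← R3 + 5·R1.
R2 ← R2 / (-7/5).
R1 ← R1 − 3/5·R2.
R3 ← R3 − 7·R2.
R1 ← R1 + 2/7·R3.
R2 ← R2 + 6/7·R3.
Reading off the reduced rows gives x_1 = 6, x_2 = 4, x_3 = 2.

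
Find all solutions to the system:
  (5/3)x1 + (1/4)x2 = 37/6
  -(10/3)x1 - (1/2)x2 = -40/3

no solution

Row-reduce:
R1 ← R1 / (5/3).
R2 ← R2 + 10/3·R1.
Row 2 reduces to 0 = -1, a contradiction. The system is inconsistent.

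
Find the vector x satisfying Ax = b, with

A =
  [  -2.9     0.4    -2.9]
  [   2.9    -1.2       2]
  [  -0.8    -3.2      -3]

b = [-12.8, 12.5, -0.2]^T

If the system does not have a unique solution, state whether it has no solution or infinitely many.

Row-reduce the augmented matrix:
R1 ← R1 / (-29/10).
R2 ← R2 − 29/10·R1.
R3 ← R3 + 4/5·R1.
R2 ← R2 / (-4/5).
R1 ← R1 + 4/29·R2.
R3 ← R3 + 96/29·R2.
R3 ← R3 / (221/145).
R1 ← R1 − 67/58·R3.
R2 ← R2 − 9/8·R3.
Reading off the reduced rows gives x_1 = 1, x_2 = -3, x_3 = 3.

x_1 = 1, x_2 = -3, x_3 = 3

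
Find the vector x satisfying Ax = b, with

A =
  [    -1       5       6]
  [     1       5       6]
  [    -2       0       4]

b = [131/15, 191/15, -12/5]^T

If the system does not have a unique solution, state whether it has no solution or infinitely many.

x_1 = 2, x_2 = 5/3, x_3 = 2/5

Row-reduce the augmented matrix:
R1 ← R1 / (-1).
R2 ← R2 − 1·R1.
R3 ← R3 + 2·R1.
R2 ← R2 / (10).
R1 ← R1 + 5·R2.
R3 ← R3 + 10·R2.
R3 ← R3 / (4).
R2 ← R2 − 6/5·R3.
Reading off the reduced rows gives x_1 = 2, x_2 = 5/3, x_3 = 2/5.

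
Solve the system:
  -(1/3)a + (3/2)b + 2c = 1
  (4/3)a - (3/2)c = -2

infinitely many solutions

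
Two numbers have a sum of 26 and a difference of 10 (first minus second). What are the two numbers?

Let x = first number, y = second number.
  x + y = 26
  x - y = 10
From equation 1: x = 26 − y.
Substitute into equation 2 and solve: y = 8.
Then x = 18.

first number: 18, second number: 8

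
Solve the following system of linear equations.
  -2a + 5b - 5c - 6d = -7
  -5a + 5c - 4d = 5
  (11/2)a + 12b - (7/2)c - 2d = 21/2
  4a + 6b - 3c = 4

infinitely many solutions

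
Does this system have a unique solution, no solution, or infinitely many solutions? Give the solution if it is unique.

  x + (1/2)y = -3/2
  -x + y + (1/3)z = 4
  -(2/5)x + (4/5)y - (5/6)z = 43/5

x = -3, y = 3, z = -6

Row-reduce the augmented matrix:
R2 ← R2 + 1·R1.
R3 ← R3 + 2/5·R1.
R2 ← R2 / (3/2).
R1 ← R1 − 1/2·R2.
R3 ← R3 − 1·R2.
R3 ← R3 / (-19/18).
R1 ← R1 + 1/9·R3.
R2 ← R2 − 2/9·R3.
Reading off the reduced rows gives x = -3, y = 3, z = -6.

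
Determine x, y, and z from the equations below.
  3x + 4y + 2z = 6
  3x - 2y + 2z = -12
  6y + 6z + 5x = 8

x = -2, y = 3, z = 0

Row-reduce the augmented matrix:
R1 ← R1 / (3).
R2 ← R2 − 3·R1.
R3 ← R3 − 5·R1.
R2 ← R2 / (-6).
R1 ← R1 − 4/3·R2.
R3 ← R3 + 2/3·R2.
R3 ← R3 / (8/3).
R1 ← R1 − 2/3·R3.
Reading off the reduced rows gives x = -2, y = 3, z = 0.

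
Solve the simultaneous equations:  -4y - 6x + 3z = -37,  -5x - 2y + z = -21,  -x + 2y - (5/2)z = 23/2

no solution

Row-reduce:
R1 ← R1 / (-6).
R2 ← R2 + 5·R1.
R3 ← R3 + 1·R1.
R2 ← R2 / (4/3).
R1 ← R1 − 2/3·R2.
R3 ← R3 − 8/3·R2.
Row 3 reduces to 0 = -2, a contradiction. The system is inconsistent.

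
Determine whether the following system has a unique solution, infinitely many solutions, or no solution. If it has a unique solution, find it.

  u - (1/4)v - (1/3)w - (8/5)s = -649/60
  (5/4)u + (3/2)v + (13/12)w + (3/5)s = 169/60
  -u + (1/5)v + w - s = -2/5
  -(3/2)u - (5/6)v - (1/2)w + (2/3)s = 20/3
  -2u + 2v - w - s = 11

no solution

Row-reduce:
R2 ← R2 − 5/4·R1.
R3 ← R3 + 1·R1.
R4 ← R4 + 3/2·R1.
R5 ← R5 + 2·R1.
R2 ← R2 / (29/16).
R1 ← R1 + 1/4·R2.
R3 ← R3 + 1/20·R2.
R4 ← R4 + 29/24·R2.
R5 ← R5 − 3/2·R2.
R3 ← R3 / (308/435).
R1 ← R1 + 11/87·R3.
R2 ← R2 − 24/29·R3.
R5 ← R5 + 253/87·R3.
Swap R4 and R5.
R4 ← R4 / (-2343/140).
R1 ← R1 + 237/140·R4.
R2 ← R2 − 338/77·R4.
R3 ← R3 + 5499/1540·R4.
Row 5 reduces to 0 = 4/3, a contradiction. The system is inconsistent.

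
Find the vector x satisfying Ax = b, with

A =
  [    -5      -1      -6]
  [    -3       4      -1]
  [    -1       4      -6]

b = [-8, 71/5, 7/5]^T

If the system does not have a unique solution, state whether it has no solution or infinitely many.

Row-reduce the augmented matrix:
R1 ← R1 / (-5).
R2 ← R2 + 3·R1.
R3 ← R3 + 1·R1.
R2 ← R2 / (23/5).
R1 ← R1 − 1/5·R2.
R3 ← R3 − 21/5·R2.
R3 ← R3 / (-165/23).
R1 ← R1 − 25/23·R3.
R2 ← R2 − 13/23·R3.
Reading off the reduced rows gives x_1 = -7/5, x_2 = 3, x_3 = 2.

x_1 = -7/5, x_2 = 3, x_3 = 2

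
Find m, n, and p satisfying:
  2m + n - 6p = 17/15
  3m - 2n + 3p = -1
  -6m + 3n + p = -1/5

m = -1/3, n = -3/5, p = -2/5

Row-reduce the augmented matrix:
R1 ← R1 / (2).
R2 ← R2 − 3·R1.
R3 ← R3 + 6·R1.
R2 ← R2 / (-7/2).
R1 ← R1 − 1/2·R2.
R3 ← R3 − 6·R2.
R3 ← R3 / (25/7).
R1 ← R1 + 9/7·R3.
R2 ← R2 + 24/7·R3.
Reading off the reduced rows gives m = -1/3, n = -3/5, p = -2/5.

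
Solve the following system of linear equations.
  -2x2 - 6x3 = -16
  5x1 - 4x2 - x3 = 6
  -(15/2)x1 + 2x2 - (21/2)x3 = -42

Row-reduce:
Swap R1 and R2.
R1 ← R1 / (5).
R3 ← R3 + 15/2·R1.
R2 ← R2 / (-2).
R1 ← R1 + 4/5·R2.
R3 ← R3 + 4·R2.
Row 3 reduces to 0 = -1, a contradiction. The system is inconsistent.

no solution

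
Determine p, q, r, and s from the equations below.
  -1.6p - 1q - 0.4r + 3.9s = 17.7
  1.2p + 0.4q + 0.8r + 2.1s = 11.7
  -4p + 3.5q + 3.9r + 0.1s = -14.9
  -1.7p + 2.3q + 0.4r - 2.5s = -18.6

p = 2, q = -1, r = -1, s = 5

Row-reduce the augmented matrix:
R1 ← R1 / (-8/5).
R2 ← R2 − 6/5·R1.
R3 ← R3 + 4·R1.
R4 ← R4 + 17/10·R1.
R2 ← R2 / (-7/20).
R1 ← R1 − 5/8·R2.
R3 ← R3 − 6·R2.
R4 ← R4 − 269/80·R2.
R3 ← R3 / (943/70).
R1 ← R1 − 8/7·R3.
R2 ← R2 + 10/7·R3.
R4 ← R4 − 197/35·R3.
R4 ← R4 / (364837/37720).
R1 ← R1 − 175/3772·R4.
R2 ← R2 + 11779/1886·R4.
R3 ← R3 − 10709/1886·R4.
Reading off the reduced rows gives p = 2, q = -1, r = -1, s = 5.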